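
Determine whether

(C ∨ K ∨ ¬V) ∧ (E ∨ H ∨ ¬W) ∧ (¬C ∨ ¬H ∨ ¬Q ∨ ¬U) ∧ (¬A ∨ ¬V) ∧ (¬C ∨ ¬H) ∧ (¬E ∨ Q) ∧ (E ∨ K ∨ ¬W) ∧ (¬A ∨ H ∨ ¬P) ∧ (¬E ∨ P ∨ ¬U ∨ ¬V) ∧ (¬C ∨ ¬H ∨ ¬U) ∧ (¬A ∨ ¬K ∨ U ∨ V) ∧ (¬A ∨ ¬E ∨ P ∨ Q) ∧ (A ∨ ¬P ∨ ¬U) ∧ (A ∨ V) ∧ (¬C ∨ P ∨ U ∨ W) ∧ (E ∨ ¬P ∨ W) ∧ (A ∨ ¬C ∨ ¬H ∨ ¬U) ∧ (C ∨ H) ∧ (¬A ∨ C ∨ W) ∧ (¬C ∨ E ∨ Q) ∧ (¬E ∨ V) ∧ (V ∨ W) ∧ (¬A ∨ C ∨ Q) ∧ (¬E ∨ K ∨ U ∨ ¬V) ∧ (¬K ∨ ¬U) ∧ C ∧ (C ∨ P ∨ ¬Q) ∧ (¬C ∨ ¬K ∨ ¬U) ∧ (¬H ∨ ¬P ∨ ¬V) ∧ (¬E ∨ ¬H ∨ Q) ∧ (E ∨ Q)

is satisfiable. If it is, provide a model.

P = True, V = True, C = True, W = False, A = False, Q = True, K = True, H = False, E = True, U = False

Unit clause (C) forces C = True.
In (¬C ∨ ¬H) only ¬H is left, so H = False.
Set P = True.
  then (¬A ∨ H ∨ ¬P) forces A = False.
  then (A ∨ ¬P ∨ ¬U) forces U = False.
  then (A ∨ V) forces V = True.
Set W = False.
  then (E ∨ ¬P ∨ W) forces E = True.
  then (¬E ∨ K ∨ U ∨ ¬V) forces K = True.
  then (¬E ∨ Q) forces Q = True.
All clauses satisfied.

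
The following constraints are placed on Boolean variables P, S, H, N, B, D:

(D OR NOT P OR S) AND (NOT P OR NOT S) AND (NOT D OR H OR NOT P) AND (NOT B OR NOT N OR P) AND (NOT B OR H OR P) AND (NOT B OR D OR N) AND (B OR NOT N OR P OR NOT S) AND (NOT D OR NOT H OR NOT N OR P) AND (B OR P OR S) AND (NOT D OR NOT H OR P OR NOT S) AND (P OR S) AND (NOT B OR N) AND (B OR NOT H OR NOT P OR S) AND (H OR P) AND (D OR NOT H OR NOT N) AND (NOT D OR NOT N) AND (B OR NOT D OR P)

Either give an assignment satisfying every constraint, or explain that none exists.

P: False, S: True, H: True, N: False, B: False, D: False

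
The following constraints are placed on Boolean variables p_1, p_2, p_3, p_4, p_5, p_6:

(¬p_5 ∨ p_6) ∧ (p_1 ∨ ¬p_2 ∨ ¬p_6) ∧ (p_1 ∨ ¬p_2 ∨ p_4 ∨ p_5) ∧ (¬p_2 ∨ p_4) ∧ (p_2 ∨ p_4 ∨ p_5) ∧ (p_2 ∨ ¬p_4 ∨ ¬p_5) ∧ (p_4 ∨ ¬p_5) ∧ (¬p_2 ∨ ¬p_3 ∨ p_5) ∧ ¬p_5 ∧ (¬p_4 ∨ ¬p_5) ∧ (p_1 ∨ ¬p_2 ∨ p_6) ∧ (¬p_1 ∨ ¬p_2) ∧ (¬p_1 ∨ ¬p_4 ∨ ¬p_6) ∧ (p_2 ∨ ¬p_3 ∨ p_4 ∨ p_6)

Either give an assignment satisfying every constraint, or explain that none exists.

p_1 = False, p_2 = False, p_3 = True, p_4 = True, p_5 = False, p_6 = True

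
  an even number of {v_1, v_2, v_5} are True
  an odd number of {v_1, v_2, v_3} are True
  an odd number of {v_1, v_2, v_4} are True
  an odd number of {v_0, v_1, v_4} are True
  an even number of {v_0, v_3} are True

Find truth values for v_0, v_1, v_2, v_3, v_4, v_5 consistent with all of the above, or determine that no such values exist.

v_0 = False, v_1 = True, v_2 = False, v_3 = False, v_4 = False, v_5 = True

{v_1, v_2, v_5}: 2 true → even ✓
{v_1, v_2, v_3}: 1 true → odd ✓
{v_1, v_2, v_4}: 1 true → odd ✓
{v_0, v_1, v_4}: 1 true → odd ✓
{v_0, v_3}: 0 true → even ✓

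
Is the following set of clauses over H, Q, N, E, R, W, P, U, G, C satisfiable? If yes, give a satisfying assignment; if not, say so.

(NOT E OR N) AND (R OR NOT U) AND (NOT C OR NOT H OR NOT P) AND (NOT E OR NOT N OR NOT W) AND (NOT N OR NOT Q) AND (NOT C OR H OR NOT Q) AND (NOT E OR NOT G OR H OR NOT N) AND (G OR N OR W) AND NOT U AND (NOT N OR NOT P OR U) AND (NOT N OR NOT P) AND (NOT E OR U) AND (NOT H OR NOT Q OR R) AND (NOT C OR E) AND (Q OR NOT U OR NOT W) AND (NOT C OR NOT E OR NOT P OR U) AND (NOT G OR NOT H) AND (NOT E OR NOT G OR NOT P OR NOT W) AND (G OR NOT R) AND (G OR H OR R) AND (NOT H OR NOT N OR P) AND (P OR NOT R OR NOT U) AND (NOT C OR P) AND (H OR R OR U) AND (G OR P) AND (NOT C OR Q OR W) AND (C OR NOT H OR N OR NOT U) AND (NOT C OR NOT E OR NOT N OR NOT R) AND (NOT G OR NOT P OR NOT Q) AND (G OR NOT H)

Unit clause (NOT U) forces U = False.
In (NOT E OR U) only NOT E is left, so E = False.
In (NOT C OR E) only NOT C is left, so C = False.
Try H = True:
  (NOT G OR NOT H) forces G = False.
  clause (G OR NOT H) is falsified — backtrack.
So H = False.
  then (H OR R OR U) forces R = True.
  then (G OR NOT R) forces G = True.
Set Q = True.
  then (NOT N OR NOT Q) forces N = False.
  then (NOT G OR NOT P OR NOT Q) forces P = False.
Set W = True.
All clauses satisfied.

H = False; Q = True; N = False; E = False; R = True; W = True; P = False; U = False; G = True; C = False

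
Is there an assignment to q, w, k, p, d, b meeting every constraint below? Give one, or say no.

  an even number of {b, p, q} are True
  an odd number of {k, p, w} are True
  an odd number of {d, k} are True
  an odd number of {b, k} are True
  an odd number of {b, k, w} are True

q: False, w: False, k: False, p: True, d: True, b: True

{b, p, q}: 2 true → even ✓
{k, p, w}: 1 true → odd ✓
{d, k}: 1 true → odd ✓
{b, k}: 1 true → odd ✓
{b, k, w}: 1 true → odd ✓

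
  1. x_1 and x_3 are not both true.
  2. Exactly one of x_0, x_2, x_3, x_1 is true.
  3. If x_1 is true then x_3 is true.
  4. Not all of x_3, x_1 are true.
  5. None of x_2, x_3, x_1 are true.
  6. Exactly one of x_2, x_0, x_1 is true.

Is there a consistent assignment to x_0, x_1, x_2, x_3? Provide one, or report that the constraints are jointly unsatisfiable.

x_0: True, x_1: False, x_2: False, x_3: False

  (1) x_1=F, x_3=F — not both ✓
  (2) {x_0, x_2, x_3, x_1}: 1 true — exactly one ✓
  (3) x_1=F ⇒ x_3: vacuous ✓
  (4) {x_3, x_1}: 0/2 true — not all ✓
  (5) {x_2, x_3, x_1}: 0 true — none ✓
  (6) {x_2, x_0, x_1}: 1 true — exactly one ✓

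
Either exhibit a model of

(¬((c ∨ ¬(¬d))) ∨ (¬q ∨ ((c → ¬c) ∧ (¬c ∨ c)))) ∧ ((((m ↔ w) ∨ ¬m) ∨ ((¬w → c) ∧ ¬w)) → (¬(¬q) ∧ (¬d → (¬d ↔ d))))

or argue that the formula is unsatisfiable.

c = False, d = False, q = True, w = False, m = True

  ¬((c ∨ ¬(¬d))) ∨ (¬q ∨ ((c → ¬c) ∧ (¬c ∨ c))) = True
    ¬((c ∨ ¬(¬d))) = True
      c ∨ ¬(¬d) = False
        ¬(¬d) = False
          ¬d = True
    ¬q ∨ ((c → ¬c) ∧ (¬c ∨ c)) = True
      ¬q = False
      (c → ¬c) ∧ (¬c ∨ c) = True
        c → ¬c = True
          ¬c = True
        ¬c ∨ c = True
          ¬c = True
  (((m ↔ w) ∨ ¬m) ∨ ((¬w → c) ∧ ¬w)) → (¬(¬q) ∧ (¬d → (¬d ↔ d))) = True
    ((m ↔ w) ∨ ¬m) ∨ ((¬w → c) ∧ ¬w) = False
      (m ↔ w) ∨ ¬m = False
        m ↔ w = False
        ¬m = False
      (¬w → c) ∧ ¬w = False
        ¬w → c = False
          ¬w = True
        ¬w = True
    ¬(¬q) ∧ (¬d → (¬d ↔ d)) = False
      ¬(¬q) = True
        ¬q = False
      ¬d → (¬d ↔ d) = False
        ¬d = True
        ¬d ↔ d = False
          ¬d = True
Both conjuncts True, so the formula holds.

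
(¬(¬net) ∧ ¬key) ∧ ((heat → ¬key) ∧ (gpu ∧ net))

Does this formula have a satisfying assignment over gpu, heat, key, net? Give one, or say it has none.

gpu = True, heat = False, key = False, net = True

  ¬(¬net) ∧ ¬key = True
    ¬(¬net) = True
      ¬net = False
    ¬key = True
  (heat → ¬key) ∧ (gpu ∧ net) = True
    heat → ¬key = True
      ¬key = True
    gpu ∧ net = True
Both conjuncts True, so the formula holds.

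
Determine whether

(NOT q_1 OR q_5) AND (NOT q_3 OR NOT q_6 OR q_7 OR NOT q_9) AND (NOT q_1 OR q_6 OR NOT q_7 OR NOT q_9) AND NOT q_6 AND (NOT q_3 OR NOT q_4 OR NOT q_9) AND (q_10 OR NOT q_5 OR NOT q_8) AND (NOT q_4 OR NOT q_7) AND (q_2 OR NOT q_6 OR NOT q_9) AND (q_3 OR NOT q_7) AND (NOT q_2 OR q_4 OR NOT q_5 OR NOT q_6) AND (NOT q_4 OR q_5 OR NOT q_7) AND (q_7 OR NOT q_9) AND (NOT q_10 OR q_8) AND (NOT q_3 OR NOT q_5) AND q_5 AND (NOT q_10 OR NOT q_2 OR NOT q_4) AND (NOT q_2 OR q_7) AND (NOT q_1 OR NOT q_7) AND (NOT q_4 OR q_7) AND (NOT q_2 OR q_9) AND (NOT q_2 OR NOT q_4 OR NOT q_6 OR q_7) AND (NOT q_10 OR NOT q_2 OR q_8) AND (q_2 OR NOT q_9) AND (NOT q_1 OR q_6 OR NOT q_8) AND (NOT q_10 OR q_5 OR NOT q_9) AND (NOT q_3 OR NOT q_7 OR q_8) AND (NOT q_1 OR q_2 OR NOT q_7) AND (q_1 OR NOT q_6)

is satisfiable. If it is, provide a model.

Unit clause (NOT q_6) forces q_6 = False.
Unit clause (q_5) forces q_5 = True.
In (NOT q_3 OR NOT q_5) only NOT q_3 is left, so q_3 = False.
In (q_3 OR NOT q_7) only NOT q_7 is left, so q_7 = False.
In (q_7 OR NOT q_9) only NOT q_9 is left, so q_9 = False.
In (NOT q_2 OR q_7) only NOT q_2 is left, so q_2 = False.
In (NOT q_4 OR q_7) only NOT q_4 is left, so q_4 = False.
Set q_1 = False.
Set q_8 = False.
  then (NOT q_10 OR q_8) forces q_10 = False.
All clauses satisfied.

q_1: False, q_2: False, q_3: False, q_4: False, q_5: True, q_6: False, q_7: False, q_8: False, q_9: False, q_10: False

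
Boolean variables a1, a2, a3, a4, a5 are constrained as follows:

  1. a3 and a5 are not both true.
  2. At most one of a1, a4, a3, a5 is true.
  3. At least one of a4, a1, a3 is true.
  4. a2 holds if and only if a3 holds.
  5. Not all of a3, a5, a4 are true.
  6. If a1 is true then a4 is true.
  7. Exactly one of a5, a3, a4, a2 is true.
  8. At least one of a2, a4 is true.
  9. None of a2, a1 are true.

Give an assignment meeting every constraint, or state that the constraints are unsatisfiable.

a1 = False, a2 = False, a3 = False, a4 = True, a5 = False

  (1) a3=F, a5=F — not both ✓
  (2) {a1, a4, a3, a5}: 1 true — at most one ✓
  (3) {a4, a1, a3}: 1 true — at least one ✓
  (4) a2=F, a3=F — same ✓
  (5) {a3, a5, a4}: 1/3 true — not all ✓
  (6) a1=F ⇒ a4: vacuous ✓
  (7) {a5, a3, a4, a2}: 1 true — exactly one ✓
  (8) {a2, a4}: 1 true — at least one ✓
  (9) {a2, a1}: 0 true — none ✓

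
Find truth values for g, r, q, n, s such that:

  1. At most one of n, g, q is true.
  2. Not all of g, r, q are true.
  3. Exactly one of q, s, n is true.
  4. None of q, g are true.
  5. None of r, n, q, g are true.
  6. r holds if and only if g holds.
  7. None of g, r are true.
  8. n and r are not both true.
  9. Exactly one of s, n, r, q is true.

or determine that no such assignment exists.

g = False, r = False, q = False, n = False, s = True

  (1) {n, g, q}: 0 true — at most one ✓
  (2) {g, r, q}: 0/3 true — not all ✓
  (3) {q, s, n}: 1 true — exactly one ✓
  (4) {q, g}: 0 true — none ✓
  (5) {r, n, q, g}: 0 true — none ✓
  (6) r=F, g=F — same ✓
  (7) {g, r}: 0 true — none ✓
  (8) n=F, r=F — not both ✓
  (9) {s, n, r, q}: 1 true — exactly one ✓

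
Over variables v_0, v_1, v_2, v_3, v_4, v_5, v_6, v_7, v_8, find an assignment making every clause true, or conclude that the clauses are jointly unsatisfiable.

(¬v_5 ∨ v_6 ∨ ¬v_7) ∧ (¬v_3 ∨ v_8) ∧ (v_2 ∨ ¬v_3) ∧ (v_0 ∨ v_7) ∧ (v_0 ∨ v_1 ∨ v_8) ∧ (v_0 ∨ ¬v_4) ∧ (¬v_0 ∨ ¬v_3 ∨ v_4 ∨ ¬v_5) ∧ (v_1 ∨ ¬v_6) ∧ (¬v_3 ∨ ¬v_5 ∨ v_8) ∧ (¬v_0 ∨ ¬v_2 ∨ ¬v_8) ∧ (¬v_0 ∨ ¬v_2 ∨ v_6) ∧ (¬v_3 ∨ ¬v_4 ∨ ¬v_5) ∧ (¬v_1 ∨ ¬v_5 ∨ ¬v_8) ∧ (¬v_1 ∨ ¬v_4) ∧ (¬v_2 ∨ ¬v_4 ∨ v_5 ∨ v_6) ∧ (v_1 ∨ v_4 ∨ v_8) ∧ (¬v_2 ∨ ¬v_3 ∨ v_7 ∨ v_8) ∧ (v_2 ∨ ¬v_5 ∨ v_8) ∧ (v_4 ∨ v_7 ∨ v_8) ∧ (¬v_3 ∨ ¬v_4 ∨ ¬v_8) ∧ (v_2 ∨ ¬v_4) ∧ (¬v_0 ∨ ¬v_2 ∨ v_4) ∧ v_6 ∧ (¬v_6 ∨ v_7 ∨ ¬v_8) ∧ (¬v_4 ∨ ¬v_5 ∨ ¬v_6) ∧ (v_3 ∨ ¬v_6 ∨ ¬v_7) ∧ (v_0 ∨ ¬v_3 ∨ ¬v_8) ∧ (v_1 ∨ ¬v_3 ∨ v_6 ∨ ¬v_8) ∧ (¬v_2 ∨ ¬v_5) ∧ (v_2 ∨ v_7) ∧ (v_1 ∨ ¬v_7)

Unsatisfiable — no assignment works.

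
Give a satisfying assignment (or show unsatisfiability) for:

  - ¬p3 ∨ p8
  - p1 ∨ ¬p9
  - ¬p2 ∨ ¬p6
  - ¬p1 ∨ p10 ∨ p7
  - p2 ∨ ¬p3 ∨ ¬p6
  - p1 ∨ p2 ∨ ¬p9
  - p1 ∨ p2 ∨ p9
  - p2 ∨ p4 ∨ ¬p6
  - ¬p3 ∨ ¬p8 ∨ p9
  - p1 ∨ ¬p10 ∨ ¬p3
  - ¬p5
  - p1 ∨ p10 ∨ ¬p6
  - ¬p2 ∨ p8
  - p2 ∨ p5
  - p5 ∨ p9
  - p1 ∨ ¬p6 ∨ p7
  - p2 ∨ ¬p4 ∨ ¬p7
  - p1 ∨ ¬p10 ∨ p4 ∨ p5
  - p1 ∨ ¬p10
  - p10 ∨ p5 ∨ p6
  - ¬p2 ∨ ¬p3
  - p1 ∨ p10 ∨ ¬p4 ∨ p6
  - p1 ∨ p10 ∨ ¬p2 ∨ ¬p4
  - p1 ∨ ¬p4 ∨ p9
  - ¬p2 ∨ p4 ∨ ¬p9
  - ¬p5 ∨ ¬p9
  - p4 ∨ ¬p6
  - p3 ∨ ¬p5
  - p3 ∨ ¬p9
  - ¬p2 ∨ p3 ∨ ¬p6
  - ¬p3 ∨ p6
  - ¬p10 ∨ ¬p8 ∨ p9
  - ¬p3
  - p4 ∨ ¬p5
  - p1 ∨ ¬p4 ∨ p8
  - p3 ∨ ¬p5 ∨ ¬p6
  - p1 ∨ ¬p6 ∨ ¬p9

Unsatisfiable

Case p3 = True:
  Clause (¬p3) is falsified — contradiction.
Case p3 = False:
  (¬p5) forces p5 = False.
  (p2 ∨ p5) forces p2 = True.
  (¬p2 ∨ ¬p6) forces p6 = False.
  (¬p2 ∨ p8) forces p8 = True.
  (p5 ∨ p9) forces p9 = True.
  Clause (p3 ∨ ¬p9) is falsified — contradiction.
Both cases fail, so the formula is unsatisfiable.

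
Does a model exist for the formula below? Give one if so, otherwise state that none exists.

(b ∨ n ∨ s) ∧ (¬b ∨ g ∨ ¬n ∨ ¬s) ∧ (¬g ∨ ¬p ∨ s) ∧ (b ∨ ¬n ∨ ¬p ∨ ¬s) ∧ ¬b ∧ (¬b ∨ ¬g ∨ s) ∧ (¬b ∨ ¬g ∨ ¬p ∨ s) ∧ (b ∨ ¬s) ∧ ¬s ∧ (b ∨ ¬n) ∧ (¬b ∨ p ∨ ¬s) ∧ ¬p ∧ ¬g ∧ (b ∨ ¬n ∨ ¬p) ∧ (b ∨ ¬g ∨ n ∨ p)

The formula is unsatisfiable.

Case s = True:
  Clause (¬s) is falsified — contradiction.
Case s = False:
  (¬b) forces b = False.
  (b ∨ n ∨ s) forces n = True.
  Clause (b ∨ ¬n) is falsified — contradiction.
Both cases fail, so the formula is unsatisfiable.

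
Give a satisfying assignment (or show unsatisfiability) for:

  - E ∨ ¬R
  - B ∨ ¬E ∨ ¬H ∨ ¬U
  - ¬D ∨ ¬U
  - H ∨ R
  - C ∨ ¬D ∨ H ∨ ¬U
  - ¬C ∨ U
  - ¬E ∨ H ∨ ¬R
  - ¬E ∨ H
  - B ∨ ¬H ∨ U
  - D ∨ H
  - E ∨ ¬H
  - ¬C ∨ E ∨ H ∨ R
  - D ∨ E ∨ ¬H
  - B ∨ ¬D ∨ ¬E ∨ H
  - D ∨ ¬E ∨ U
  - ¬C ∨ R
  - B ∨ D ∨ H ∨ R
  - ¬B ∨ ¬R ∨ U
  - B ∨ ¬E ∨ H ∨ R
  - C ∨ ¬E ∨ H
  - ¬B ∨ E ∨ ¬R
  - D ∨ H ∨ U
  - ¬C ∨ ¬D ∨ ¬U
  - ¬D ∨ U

Try D = True:
  (¬D ∨ ¬U) forces U = False.
  clause (¬D ∨ U) is falsified — backtrack.
So D = False.
  then (D ∨ H) forces H = True.
  then (E ∨ ¬H) forces E = True.
  then (D ∨ ¬E ∨ U) forces U = True.
  then (B ∨ ¬E ∨ ¬H ∨ ¬U) forces B = True.
Set R = False.
  then (¬C ∨ R) forces C = False.
All clauses satisfied.

D = False, R = False, C = False, E = True, U = True, H = True, B = True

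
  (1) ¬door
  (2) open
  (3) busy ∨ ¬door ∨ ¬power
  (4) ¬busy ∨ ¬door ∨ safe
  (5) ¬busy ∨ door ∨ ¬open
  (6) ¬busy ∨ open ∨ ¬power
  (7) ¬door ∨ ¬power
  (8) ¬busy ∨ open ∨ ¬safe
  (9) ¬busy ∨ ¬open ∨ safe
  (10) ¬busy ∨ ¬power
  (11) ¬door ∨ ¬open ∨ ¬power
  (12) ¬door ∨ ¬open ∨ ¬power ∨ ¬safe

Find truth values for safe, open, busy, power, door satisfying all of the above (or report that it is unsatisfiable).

Unit clause (¬door) forces door = False.
Unit clause (open) forces open = True.
In (¬busy ∨ door ∨ ¬open) only ¬busy is left, so busy = False.
Set safe = True.
Set power = True.
All clauses satisfied.

safe: True; open: True; busy: False; power: True; door: False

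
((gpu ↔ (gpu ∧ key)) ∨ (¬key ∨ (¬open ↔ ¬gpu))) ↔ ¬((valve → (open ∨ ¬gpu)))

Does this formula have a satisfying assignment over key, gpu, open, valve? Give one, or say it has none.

key = True; gpu = True; open = False; valve = True

  ((gpu ↔ (gpu ∧ key)) ∨ (¬key ∨ (¬open ↔ ¬gpu))) ↔ ¬((valve → (open ∨ ¬gpu))) = True
    (gpu ↔ (gpu ∧ key)) ∨ (¬key ∨ (¬open ↔ ¬gpu)) = True
      gpu ↔ (gpu ∧ key) = True
        gpu ∧ key = True
      ¬key ∨ (¬open ↔ ¬gpu) = False
        ¬key = False
        ¬open ↔ ¬gpu = False
          ¬open = True
          ¬gpu = False
    ¬((valve → (open ∨ ¬gpu))) = True
      valve → (open ∨ ¬gpu) = False
        open ∨ ¬gpu = False
          ¬gpu = False
The formula evaluates to True.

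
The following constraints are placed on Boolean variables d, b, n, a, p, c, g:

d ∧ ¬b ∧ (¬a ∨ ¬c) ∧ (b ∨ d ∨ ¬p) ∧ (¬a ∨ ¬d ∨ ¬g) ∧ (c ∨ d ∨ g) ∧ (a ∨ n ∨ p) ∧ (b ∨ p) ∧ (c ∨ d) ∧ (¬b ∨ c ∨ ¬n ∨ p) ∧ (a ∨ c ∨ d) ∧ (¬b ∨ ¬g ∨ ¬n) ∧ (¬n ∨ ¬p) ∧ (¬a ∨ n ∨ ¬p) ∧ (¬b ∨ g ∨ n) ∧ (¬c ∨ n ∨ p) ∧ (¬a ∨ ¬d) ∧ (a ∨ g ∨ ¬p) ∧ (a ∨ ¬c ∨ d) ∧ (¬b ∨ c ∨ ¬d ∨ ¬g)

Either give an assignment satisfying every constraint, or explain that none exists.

d=T, b=F, n=F, a=F, p=T, c=F, g=T

Unit clause (d) forces d = True.
Unit clause (¬b) forces b = False.
In (b ∨ p) only p is left, so p = True.
In (¬n ∨ ¬p) only ¬n is left, so n = False.
In (¬a ∨ n ∨ ¬p) only ¬a is left, so a = False.
In (a ∨ g ∨ ¬p) only g is left, so g = True.
Set c = False.
All clauses satisfied.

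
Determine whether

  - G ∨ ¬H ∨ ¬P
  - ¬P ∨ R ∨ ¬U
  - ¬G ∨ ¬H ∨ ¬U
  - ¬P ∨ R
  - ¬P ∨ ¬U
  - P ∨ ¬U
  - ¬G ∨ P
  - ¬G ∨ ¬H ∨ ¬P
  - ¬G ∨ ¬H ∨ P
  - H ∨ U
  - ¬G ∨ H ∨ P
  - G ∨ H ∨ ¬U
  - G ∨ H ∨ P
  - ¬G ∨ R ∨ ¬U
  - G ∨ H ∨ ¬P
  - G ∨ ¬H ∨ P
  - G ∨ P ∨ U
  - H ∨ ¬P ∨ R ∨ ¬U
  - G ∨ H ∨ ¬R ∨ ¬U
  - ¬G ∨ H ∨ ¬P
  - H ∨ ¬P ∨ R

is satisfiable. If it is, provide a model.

No satisfying assignment exists.

Case P = True:
  (¬P ∨ R) forces R = True.
  (¬P ∨ ¬U) forces U = False.
  (H ∨ U) forces H = True.
  (G ∨ ¬H ∨ ¬P) forces G = True.
  Clause (¬G ∨ ¬H ∨ ¬P) is falsified — contradiction.
Case P = False:
  (P ∨ ¬U) forces U = False.
  (¬G ∨ P) forces G = False.
  Clause (G ∨ P ∨ U) is falsified — contradiction.
Both cases fail, so the formula is unsatisfiable.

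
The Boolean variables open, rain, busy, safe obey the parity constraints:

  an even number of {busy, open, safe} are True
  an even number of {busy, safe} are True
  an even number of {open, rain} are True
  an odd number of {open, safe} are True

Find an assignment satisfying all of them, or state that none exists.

open = False, rain = False, busy = True, safe = True

{busy, open, safe}: 2 true → even ✓
{busy, safe}: 2 true → even ✓
{open, rain}: 0 true → even ✓
{open, safe}: 1 true → odd ✓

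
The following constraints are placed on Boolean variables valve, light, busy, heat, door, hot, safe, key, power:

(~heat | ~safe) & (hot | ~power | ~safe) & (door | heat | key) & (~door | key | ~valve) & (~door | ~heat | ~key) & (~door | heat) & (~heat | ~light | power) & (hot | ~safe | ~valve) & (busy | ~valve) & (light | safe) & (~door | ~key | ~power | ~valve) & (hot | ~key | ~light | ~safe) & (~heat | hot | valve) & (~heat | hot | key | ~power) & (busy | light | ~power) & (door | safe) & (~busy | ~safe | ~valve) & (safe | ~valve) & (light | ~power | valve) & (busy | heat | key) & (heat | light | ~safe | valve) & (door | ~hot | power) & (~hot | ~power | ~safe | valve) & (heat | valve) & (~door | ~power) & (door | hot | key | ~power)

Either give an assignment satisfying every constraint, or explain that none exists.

Case valve = True:
  (busy | ~valve) forces busy = True.
  (~busy | ~safe | ~valve) forces safe = False.
  Clause (safe | ~valve) is falsified — contradiction.
Case valve = False:
  (heat | valve) forces heat = True.
  (~heat | ~safe) forces safe = False.
  (light | safe) forces light = True.
  (~heat | ~light | power) forces power = True.
  (~heat | hot | valve) forces hot = True.
  (door | safe) forces door = True.
  Clause (~door | ~power) is falsified — contradiction.
Both cases fail, so the formula is unsatisfiable.

Unsatisfiable — no assignment works.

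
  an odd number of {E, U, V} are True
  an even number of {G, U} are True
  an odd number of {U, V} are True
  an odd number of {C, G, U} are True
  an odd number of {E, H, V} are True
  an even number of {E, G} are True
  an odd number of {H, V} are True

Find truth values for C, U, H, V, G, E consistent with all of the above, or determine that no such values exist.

C=T, U=F, H=F, V=T, G=F, E=F

{E, U, V}: 1 true → odd ✓
{G, U}: 0 true → even ✓
{U, V}: 1 true → odd ✓
{C, G, U}: 1 true → odd ✓
{E, H, V}: 1 true → odd ✓
{E, G}: 0 true → even ✓
{H, V}: 1 true → odd ✓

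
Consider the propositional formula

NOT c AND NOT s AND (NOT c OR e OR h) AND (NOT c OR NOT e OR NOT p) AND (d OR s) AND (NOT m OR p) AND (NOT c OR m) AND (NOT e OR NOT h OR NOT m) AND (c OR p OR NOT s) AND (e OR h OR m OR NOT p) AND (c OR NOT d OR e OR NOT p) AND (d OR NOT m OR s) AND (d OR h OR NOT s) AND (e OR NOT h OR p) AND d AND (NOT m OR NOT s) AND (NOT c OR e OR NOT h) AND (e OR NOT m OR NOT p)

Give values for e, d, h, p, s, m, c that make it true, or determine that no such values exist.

Unit clause (NOT c) forces c = False.
Unit clause (NOT s) forces s = False.
In (d OR s) only d is left, so d = True.
Set e = True.
Set h = False.
Set p = True.
Set m = True.
All clauses satisfied.

e=T; d=T; h=F; p=T; s=F; m=T; c=F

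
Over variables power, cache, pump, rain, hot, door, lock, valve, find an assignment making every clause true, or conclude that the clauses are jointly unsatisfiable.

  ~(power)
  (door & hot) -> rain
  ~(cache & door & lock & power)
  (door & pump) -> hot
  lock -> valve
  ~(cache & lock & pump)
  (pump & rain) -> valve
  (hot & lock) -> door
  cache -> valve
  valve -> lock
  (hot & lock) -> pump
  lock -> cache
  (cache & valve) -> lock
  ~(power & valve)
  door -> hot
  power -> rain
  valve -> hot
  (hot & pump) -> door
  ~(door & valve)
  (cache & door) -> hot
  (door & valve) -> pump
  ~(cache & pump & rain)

Unit clause (~power) forces power = False.
Set cache = False.
  then (cache | ~lock) forces lock = False.
  then (lock | ~valve) forces valve = False.
Set pump = False.
Set rain = False.
Set hot = False.
  then (~door | hot) forces door = False.
All clauses satisfied.

power: False, cache: False, pump: False, rain: False, hot: False, door: False, lock: False, valve: False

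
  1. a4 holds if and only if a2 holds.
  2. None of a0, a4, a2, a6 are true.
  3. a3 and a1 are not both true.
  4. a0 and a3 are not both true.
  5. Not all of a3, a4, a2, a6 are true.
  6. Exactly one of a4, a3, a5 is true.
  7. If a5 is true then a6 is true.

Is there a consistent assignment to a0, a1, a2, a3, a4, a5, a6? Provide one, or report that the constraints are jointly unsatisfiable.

a0: False, a1: False, a2: False, a3: True, a4: False, a5: False, a6: False

  (1) a4=F, a2=F — same ✓
  (2) {a0, a4, a2, a6}: 0 true — none ✓
  (3) a3=T, a1=F — not both ✓
  (4) a0=F, a3=T — not both ✓
  (5) {a3, a4, a2, a6}: 1/4 true — not all ✓
  (6) {a4, a3, a5}: 1 true — exactly one ✓
  (7) a5=F ⇒ a6: vacuous ✓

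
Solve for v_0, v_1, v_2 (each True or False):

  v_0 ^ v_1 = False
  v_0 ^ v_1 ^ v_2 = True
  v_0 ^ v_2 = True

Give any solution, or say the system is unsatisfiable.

v_0 = False, v_1 = False, v_2 = True

v_0 ^ v_1 = F ^ F = False ✓
v_0 ^ v_1 ^ v_2 = F ^ F ^ T = True ✓
v_0 ^ v_2 = F ^ T = True ✓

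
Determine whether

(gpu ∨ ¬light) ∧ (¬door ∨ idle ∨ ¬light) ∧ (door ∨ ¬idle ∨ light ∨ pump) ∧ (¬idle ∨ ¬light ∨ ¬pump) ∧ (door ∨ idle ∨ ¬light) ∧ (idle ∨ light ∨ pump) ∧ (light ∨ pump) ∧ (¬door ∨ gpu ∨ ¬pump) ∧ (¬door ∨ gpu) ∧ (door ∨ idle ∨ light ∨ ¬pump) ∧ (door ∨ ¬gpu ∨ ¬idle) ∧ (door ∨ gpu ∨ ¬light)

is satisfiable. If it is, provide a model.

idle = True, door = True, light = False, pump = True, gpu = True

Set idle = True.
Set door = True.
  then (¬door ∨ gpu) forces gpu = True.
Set light = False.
  then (light ∨ pump) forces pump = True.
All clauses satisfied.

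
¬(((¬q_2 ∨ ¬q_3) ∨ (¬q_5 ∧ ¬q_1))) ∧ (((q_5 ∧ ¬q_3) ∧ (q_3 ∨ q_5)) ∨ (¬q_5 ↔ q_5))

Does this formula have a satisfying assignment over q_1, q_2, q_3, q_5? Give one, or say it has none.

Unsatisfiable

Case q_5 = True: the formula simplifies to ¬((¬q_2 ∨ ¬q_3)) ∧ ¬q_3.
  q_3 = True: the conjunct ¬q_3 is False.
  q_3 = False: the conjunct ¬((¬q_2 ∨ ¬q_3)) becomes ¬((¬q_2 ∨ True)) = False.
Case q_5 = False: the conjunct ((q_5 ∧ ¬q_3) ∧ (q_3 ∨ q_5)) ∨ (¬q_5 ↔ q_5) becomes (False ∧ q_3) ∨ (True ↔ False) = False.
Both cases fail — unsatisfiable.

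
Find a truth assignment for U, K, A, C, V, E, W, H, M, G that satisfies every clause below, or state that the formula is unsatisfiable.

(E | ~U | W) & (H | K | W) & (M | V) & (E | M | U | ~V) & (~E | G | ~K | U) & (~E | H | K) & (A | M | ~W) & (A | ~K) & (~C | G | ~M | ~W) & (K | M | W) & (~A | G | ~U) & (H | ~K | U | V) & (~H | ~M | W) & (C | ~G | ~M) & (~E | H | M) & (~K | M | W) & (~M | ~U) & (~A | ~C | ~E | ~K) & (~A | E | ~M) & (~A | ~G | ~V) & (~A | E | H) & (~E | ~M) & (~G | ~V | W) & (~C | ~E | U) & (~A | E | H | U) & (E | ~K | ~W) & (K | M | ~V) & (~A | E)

U = False; K = False; A = False; C = False; V = True; E = False; W = True; H = False; M = True; G = False

Set U = False.
Set K = False.
Set A = False.
Set C = False.
Set V = True.
  then (K | M | ~V) forces M = True.
  then (C | ~G | ~M) forces G = False.
  then (~E | ~M) forces E = False.
Try W = False:
  (H | K | W) forces H = True.
  clause (~H | ~M | W) is falsified — backtrack.
So W = True.
Set H = False.
All clauses satisfied.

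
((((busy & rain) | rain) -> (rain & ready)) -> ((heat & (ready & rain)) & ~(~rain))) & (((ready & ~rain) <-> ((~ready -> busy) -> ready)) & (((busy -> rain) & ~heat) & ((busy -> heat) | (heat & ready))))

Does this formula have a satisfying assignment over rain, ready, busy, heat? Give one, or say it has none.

No satisfying assignment exists.

Case rain = True: the formula simplifies to (ready -> (heat & ready)) & (~(((~ready -> busy) -> ready)) & (~heat & ((busy -> heat) | (heat & ready)))).
  ready = True: the conjunct ~(((~ready -> busy) -> ready)) becomes ~((True -> True)) = False.
  ready = False: simplifies to ~(~busy) & (~heat & (busy -> heat)).
    busy = True: simplifies to ~heat & heat.
      heat = True: the conjunct ~heat is False.
      heat = False: the conjunct heat is False.
    busy = False: the conjunct ~(~busy) becomes ~(~False) = False.
Case rain = False: the conjunct (((busy & rain) | rain) -> (rain & ready)) -> ((heat & (ready & rain)) & ~(~rain)) becomes (False -> False) -> (False & False) = False.
Both cases fail — unsatisfiable.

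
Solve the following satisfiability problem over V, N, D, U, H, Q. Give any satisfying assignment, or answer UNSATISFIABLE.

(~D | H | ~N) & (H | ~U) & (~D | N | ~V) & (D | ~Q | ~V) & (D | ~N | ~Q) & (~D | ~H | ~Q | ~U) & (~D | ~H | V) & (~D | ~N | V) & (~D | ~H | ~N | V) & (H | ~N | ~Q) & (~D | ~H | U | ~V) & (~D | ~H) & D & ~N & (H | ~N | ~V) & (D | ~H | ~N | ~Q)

V: False, N: False, D: True, U: False, H: False, Q: False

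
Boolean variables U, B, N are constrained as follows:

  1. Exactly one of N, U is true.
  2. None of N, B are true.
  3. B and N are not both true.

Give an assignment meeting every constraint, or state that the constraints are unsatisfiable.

U = True, B = False, N = False

  (1) {N, U}: 1 true — exactly one ✓
  (2) {N, B}: 0 true — none ✓
  (3) B=F, N=F — not both ✓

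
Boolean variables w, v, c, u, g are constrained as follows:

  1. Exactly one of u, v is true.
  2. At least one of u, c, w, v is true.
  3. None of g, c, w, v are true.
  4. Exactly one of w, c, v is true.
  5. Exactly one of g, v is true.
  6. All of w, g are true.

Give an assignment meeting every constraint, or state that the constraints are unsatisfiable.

Case w = True:
  Constraint (3) is violated (w=T) — contradiction.
Case w = False:
  Constraint (6) is violated (w=F) — contradiction.
Both cases fail — unsatisfiable.

No satisfying assignment exists.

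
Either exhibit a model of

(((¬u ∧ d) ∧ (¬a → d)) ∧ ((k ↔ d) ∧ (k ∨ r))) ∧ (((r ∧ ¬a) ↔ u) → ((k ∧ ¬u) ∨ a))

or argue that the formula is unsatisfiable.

a = True; r = True; u = False; d = True; k = True

  ((¬u ∧ d) ∧ (¬a → d)) ∧ ((k ↔ d) ∧ (k ∨ r)) = True
    (¬u ∧ d) ∧ (¬a → d) = True
      ¬u ∧ d = True
        ¬u = True
      ¬a → d = True
        ¬a = False
    (k ↔ d) ∧ (k ∨ r) = True
      k ↔ d = True
      k ∨ r = True
  ((r ∧ ¬a) ↔ u) → ((k ∧ ¬u) ∨ a) = True
    (r ∧ ¬a) ↔ u = True
      r ∧ ¬a = False
        ¬a = False
    (k ∧ ¬u) ∨ a = True
      k ∧ ¬u = True
        ¬u = True
Both conjuncts True, so the formula holds.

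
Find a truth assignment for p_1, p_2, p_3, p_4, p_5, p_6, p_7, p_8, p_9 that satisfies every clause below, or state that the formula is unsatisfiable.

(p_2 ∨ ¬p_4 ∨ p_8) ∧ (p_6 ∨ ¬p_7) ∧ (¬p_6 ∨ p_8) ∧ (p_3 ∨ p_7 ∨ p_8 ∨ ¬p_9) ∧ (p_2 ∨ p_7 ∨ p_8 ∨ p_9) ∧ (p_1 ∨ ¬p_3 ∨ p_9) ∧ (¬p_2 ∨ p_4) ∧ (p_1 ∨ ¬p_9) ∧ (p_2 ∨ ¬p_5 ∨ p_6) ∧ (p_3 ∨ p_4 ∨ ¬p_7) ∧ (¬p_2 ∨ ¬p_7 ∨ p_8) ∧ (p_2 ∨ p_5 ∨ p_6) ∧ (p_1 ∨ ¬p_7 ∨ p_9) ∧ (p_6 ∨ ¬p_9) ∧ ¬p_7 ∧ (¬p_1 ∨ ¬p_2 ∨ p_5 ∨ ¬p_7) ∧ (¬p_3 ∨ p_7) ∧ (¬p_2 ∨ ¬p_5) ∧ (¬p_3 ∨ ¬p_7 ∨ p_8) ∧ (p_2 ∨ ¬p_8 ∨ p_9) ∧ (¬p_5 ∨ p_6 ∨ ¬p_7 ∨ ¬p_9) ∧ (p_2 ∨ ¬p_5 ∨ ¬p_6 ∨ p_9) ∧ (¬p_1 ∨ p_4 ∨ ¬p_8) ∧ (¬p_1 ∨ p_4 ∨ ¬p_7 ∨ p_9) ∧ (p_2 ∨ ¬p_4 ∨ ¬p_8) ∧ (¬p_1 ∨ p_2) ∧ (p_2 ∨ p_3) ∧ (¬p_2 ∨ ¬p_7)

p_1 = False; p_2 = True; p_3 = False; p_4 = True; p_5 = False; p_6 = False; p_7 = False; p_8 = True; p_9 = False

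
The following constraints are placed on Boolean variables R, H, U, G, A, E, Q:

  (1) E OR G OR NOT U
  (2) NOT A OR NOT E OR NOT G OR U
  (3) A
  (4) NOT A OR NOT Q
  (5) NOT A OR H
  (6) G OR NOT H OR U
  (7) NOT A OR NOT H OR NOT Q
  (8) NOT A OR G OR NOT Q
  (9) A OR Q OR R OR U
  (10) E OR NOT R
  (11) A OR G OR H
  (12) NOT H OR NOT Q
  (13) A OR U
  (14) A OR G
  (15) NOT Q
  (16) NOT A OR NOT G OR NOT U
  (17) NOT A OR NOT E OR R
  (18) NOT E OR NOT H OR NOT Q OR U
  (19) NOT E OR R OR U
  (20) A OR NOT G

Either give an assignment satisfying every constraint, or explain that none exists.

Unit clause (A) forces A = True.
In (NOT A OR NOT Q) only NOT Q is left, so Q = False.
In (NOT A OR H) only H is left, so H = True.
Set R = True.
  then (E OR NOT R) forces E = True.
Set U = True.
  then (NOT A OR NOT G OR NOT U) forces G = False.
All clauses satisfied.

R = True, H = True, U = True, G = False, A = True, E = True, Q = False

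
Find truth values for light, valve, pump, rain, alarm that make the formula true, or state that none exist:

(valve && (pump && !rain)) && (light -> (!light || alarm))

light: True, valve: True, pump: True, rain: False, alarm: True

  valve && (pump && !rain) = True
    pump && !rain = True
      !rain = True
  light -> (!light || alarm) = True
    !light || alarm = True
      !light = False
Both conjuncts True, so the formula holds.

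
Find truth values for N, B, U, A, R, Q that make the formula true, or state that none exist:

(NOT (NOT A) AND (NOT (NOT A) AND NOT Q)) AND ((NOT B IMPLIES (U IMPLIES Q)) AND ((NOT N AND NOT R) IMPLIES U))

N=T, B=F, U=F, A=T, R=F, Q=F

  NOT (NOT A) AND (NOT (NOT A) AND NOT Q) = True
    NOT (NOT A) = True
      NOT A = False
    NOT (NOT A) AND NOT Q = True
      NOT (NOT A) = True
        NOT A = False
      NOT Q = True
  (NOT B IMPLIES (U IMPLIES Q)) AND ((NOT N AND NOT R) IMPLIES U) = True
    NOT B IMPLIES (U IMPLIES Q) = True
      NOT B = True
      U IMPLIES Q = True
    (NOT N AND NOT R) IMPLIES U = True
      NOT N AND NOT R = False
        NOT N = False
        NOT R = True
Both conjuncts True, so the formula holds.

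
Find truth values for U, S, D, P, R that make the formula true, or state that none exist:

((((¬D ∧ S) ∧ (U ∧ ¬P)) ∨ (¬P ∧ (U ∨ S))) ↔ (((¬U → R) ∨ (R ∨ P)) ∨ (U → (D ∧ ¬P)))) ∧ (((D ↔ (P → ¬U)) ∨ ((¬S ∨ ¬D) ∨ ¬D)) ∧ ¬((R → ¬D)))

U = True, S = False, D = True, P = False, R = True

  (((¬D ∧ S) ∧ (U ∧ ¬P)) ∨ (¬P ∧ (U ∨ S))) ↔ (((¬U → R) ∨ (R ∨ P)) ∨ (U → (D ∧ ¬P))) = True
    ((¬D ∧ S) ∧ (U ∧ ¬P)) ∨ (¬P ∧ (U ∨ S)) = True
      (¬D ∧ S) ∧ (U ∧ ¬P) = False
        ¬D ∧ S = False
          ¬D = False
        U ∧ ¬P = True
          ¬P = True
      ¬P ∧ (U ∨ S) = True
        ¬P = True
        U ∨ S = True
    ((¬U → R) ∨ (R ∨ P)) ∨ (U → (D ∧ ¬P)) = True
      (¬U → R) ∨ (R ∨ P) = True
        ¬U → R = True
          ¬U = False
        R ∨ P = True
      U → (D ∧ ¬P) = True
        D ∧ ¬P = True
          ¬P = True
  ((D ↔ (P → ¬U)) ∨ ((¬S ∨ ¬D) ∨ ¬D)) ∧ ¬((R → ¬D)) = True
    (D ↔ (P → ¬U)) ∨ ((¬S ∨ ¬D) ∨ ¬D) = True
      D ↔ (P → ¬U) = True
        P → ¬U = True
          ¬U = False
      (¬S ∨ ¬D) ∨ ¬D = True
        ¬S ∨ ¬D = True
          ¬S = True
          ¬D = False
        ¬D = False
    ¬((R → ¬D)) = True
      R → ¬D = False
        ¬D = False
Both conjuncts True, so the formula holds.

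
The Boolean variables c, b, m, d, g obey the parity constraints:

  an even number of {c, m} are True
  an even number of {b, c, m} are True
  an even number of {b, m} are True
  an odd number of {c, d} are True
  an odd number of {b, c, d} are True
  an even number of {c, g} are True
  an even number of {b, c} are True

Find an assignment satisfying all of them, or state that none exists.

c: False, b: False, m: False, d: True, g: False

{c, m}: 0 true → even ✓
{b, c, m}: 0 true → even ✓
{b, m}: 0 true → even ✓
{c, d}: 1 true → odd ✓
{b, c, d}: 1 true → odd ✓
{c, g}: 0 true → even ✓
{b, c}: 0 true → even ✓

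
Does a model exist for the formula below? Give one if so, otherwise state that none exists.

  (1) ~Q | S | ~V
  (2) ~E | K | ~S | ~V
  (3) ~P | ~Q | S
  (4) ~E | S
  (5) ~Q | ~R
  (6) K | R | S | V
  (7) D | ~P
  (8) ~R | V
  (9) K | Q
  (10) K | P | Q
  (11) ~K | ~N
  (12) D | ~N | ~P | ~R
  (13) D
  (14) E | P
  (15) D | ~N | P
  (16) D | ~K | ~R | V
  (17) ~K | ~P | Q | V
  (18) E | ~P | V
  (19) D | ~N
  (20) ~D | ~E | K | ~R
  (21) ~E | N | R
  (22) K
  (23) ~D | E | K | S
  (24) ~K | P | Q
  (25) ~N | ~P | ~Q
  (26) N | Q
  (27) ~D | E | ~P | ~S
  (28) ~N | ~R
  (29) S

Case K = True:
  (~K | ~N) forces N = False.
  (D) forces D = True.
  (N | Q) forces Q = True.
  (~Q | ~R) forces R = False.
  (~E | N | R) forces E = False.
  (E | P) forces P = True.
  (~P | ~Q | S) forces S = True.
  Clause (~D | E | ~P | ~S) is falsified — contradiction.
Case K = False:
  Clause (K) is falsified — contradiction.
Both cases fail, so the formula is unsatisfiable.

UNSATISFIABLE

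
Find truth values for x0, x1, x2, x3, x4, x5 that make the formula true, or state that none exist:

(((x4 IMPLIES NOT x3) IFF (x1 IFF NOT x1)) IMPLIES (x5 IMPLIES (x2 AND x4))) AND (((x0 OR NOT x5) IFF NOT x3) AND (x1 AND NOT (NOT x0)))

x0 = True, x1 = True, x2 = False, x3 = False, x4 = True, x5 = False

  ((x4 IMPLIES NOT x3) IFF (x1 IFF NOT x1)) IMPLIES (x5 IMPLIES (x2 AND x4)) = True
    (x4 IMPLIES NOT x3) IFF (x1 IFF NOT x1) = False
      x4 IMPLIES NOT x3 = True
        NOT x3 = True
      x1 IFF NOT x1 = False
        NOT x1 = False
    x5 IMPLIES (x2 AND x4) = True
      x2 AND x4 = False
  ((x0 OR NOT x5) IFF NOT x3) AND (x1 AND NOT (NOT x0)) = True
    (x0 OR NOT x5) IFF NOT x3 = True
      x0 OR NOT x5 = True
        NOT x5 = True
      NOT x3 = True
    x1 AND NOT (NOT x0) = True
      NOT (NOT x0) = True
        NOT x0 = False
Both conjuncts True, so the formula holds.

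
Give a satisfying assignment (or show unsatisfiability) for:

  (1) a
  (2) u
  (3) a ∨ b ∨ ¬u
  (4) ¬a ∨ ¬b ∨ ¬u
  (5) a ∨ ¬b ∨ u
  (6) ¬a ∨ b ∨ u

Unit clause (a) forces a = True.
Unit clause (u) forces u = True.
In (¬a ∨ ¬b ∨ ¬u) only ¬b is left, so b = False.
Check each clause:
  (a): a holds.
  (u): u holds.
  (a ∨ b ∨ ¬u): a holds.
  (¬a ∨ ¬b ∨ ¬u): ¬b holds.
  (a ∨ ¬b ∨ u): a holds.
  (¬a ∨ b ∨ u): u holds.
All clauses satisfied.

a = True, b = False, u = True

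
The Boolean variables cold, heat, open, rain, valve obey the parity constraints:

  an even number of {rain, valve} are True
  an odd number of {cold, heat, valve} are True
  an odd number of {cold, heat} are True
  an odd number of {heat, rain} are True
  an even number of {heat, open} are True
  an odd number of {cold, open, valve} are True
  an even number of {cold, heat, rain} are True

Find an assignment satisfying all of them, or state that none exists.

UNSATISFIABLE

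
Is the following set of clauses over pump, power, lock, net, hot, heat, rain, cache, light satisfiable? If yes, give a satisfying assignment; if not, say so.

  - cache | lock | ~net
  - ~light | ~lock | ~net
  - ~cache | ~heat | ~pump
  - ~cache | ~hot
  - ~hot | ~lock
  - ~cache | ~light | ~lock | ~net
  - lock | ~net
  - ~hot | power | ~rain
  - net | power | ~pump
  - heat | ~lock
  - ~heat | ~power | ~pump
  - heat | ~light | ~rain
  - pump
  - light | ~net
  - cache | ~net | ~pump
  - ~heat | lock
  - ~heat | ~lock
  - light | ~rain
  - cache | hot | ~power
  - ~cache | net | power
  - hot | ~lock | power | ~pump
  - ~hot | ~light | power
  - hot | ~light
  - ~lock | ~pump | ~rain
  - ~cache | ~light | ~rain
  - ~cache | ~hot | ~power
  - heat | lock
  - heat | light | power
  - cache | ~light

The formula is unsatisfiable.

Case heat = True:
  (pump) forces pump = True.
  (~cache | ~heat | ~pump) forces cache = False.
  (~heat | ~power | ~pump) forces power = False.
  (net | power | ~pump) forces net = True.
  Clause (cache | ~net | ~pump) is falsified — contradiction.
Case heat = False:
  (heat | ~lock) forces lock = False.
  Clause (heat | lock) is falsified — contradiction.
Both cases fail, so the formula is unsatisfiable.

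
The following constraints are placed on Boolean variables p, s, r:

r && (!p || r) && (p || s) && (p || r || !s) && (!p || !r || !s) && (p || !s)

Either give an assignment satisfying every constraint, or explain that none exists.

Unit clause (r) forces r = True.
Try p = False:
  (p || s) forces s = True.
  clause (p || !s) is falsified — backtrack.
So p = True.
  then (!p || !r || !s) forces s = False.
Check each clause:
  (r): r holds.
  (!p || r): r holds.
  (p || s): p holds.
  (p || r || !s): p holds.
  (!p || !r || !s): !s holds.
  (p || !s): p holds.
All clauses satisfied.

p: True; s: False; r: True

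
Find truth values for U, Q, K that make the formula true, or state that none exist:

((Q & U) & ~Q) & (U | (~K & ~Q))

Case Q = True: the conjunct ~Q is False.
Case Q = False: the conjunct Q is False.
Both cases fail — unsatisfiable.

Unsatisfiable — no assignment works.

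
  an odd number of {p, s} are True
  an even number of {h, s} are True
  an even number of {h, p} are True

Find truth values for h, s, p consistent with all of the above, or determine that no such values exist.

Adding constraints 1, 2, 3 mod 2: every variable appears an even number of times on the left, so the left side is 0.
But the right sides sum to 1 (mod 2). 0 ≠ 1 — the system is inconsistent.

Unsatisfiable — no assignment works.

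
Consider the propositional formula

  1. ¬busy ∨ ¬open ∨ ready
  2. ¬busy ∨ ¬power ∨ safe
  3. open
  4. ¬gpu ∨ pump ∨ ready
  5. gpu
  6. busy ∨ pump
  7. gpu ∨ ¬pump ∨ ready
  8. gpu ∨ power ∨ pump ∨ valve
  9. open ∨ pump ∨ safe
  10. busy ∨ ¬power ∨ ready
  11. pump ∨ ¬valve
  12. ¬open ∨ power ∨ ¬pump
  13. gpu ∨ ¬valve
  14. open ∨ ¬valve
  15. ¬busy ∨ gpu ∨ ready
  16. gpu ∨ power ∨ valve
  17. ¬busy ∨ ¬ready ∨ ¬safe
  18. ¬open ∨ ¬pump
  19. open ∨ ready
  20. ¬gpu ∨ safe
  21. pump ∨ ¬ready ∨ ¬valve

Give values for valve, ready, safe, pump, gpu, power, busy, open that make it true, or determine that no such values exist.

UNSATISFIABLE

Case gpu = True:
  (open) forces open = True.
  (¬open ∨ ¬pump) forces pump = False.
  (¬gpu ∨ pump ∨ ready) forces ready = True.
  (busy ∨ pump) forces busy = True.
  (pump ∨ ¬valve) forces valve = False.
  (¬busy ∨ ¬ready ∨ ¬safe) forces safe = False.
  Clause (¬gpu ∨ safe) is falsified — contradiction.
Case gpu = False:
  Clause (gpu) is falsified — contradiction.
Both cases fail, so the formula is unsatisfiable.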